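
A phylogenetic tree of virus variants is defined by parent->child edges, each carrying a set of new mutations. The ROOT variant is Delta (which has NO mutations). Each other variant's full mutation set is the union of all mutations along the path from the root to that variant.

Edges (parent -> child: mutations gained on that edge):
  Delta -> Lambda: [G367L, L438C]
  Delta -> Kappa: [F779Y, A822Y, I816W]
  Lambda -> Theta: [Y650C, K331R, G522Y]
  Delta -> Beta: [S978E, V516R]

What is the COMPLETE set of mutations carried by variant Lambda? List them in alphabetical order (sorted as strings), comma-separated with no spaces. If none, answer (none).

At Delta: gained [] -> total []
At Lambda: gained ['G367L', 'L438C'] -> total ['G367L', 'L438C']

Answer: G367L,L438C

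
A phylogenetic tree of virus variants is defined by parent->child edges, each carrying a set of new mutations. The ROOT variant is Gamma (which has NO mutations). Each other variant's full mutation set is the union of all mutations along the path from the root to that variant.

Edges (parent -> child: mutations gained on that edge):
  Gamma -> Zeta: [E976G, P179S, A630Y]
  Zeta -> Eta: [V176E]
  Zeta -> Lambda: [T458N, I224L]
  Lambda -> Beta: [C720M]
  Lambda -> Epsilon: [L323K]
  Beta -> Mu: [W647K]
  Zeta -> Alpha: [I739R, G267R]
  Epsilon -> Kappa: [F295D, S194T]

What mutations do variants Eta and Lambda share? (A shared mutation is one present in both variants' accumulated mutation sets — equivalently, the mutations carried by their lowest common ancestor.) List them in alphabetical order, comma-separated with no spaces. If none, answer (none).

Answer: A630Y,E976G,P179S

Derivation:
Accumulating mutations along path to Eta:
  At Gamma: gained [] -> total []
  At Zeta: gained ['E976G', 'P179S', 'A630Y'] -> total ['A630Y', 'E976G', 'P179S']
  At Eta: gained ['V176E'] -> total ['A630Y', 'E976G', 'P179S', 'V176E']
Mutations(Eta) = ['A630Y', 'E976G', 'P179S', 'V176E']
Accumulating mutations along path to Lambda:
  At Gamma: gained [] -> total []
  At Zeta: gained ['E976G', 'P179S', 'A630Y'] -> total ['A630Y', 'E976G', 'P179S']
  At Lambda: gained ['T458N', 'I224L'] -> total ['A630Y', 'E976G', 'I224L', 'P179S', 'T458N']
Mutations(Lambda) = ['A630Y', 'E976G', 'I224L', 'P179S', 'T458N']
Intersection: ['A630Y', 'E976G', 'P179S', 'V176E'] ∩ ['A630Y', 'E976G', 'I224L', 'P179S', 'T458N'] = ['A630Y', 'E976G', 'P179S']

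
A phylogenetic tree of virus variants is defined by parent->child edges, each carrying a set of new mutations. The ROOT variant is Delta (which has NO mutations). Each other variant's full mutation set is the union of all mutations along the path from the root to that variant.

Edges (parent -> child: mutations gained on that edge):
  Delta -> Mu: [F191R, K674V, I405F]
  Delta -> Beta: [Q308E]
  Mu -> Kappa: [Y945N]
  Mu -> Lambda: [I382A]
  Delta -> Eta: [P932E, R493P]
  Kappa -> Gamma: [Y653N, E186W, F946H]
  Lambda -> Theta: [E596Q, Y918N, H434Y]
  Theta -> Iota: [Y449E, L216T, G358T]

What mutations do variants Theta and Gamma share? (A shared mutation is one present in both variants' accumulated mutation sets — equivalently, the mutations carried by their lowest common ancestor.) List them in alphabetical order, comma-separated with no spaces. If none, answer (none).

Accumulating mutations along path to Theta:
  At Delta: gained [] -> total []
  At Mu: gained ['F191R', 'K674V', 'I405F'] -> total ['F191R', 'I405F', 'K674V']
  At Lambda: gained ['I382A'] -> total ['F191R', 'I382A', 'I405F', 'K674V']
  At Theta: gained ['E596Q', 'Y918N', 'H434Y'] -> total ['E596Q', 'F191R', 'H434Y', 'I382A', 'I405F', 'K674V', 'Y918N']
Mutations(Theta) = ['E596Q', 'F191R', 'H434Y', 'I382A', 'I405F', 'K674V', 'Y918N']
Accumulating mutations along path to Gamma:
  At Delta: gained [] -> total []
  At Mu: gained ['F191R', 'K674V', 'I405F'] -> total ['F191R', 'I405F', 'K674V']
  At Kappa: gained ['Y945N'] -> total ['F191R', 'I405F', 'K674V', 'Y945N']
  At Gamma: gained ['Y653N', 'E186W', 'F946H'] -> total ['E186W', 'F191R', 'F946H', 'I405F', 'K674V', 'Y653N', 'Y945N']
Mutations(Gamma) = ['E186W', 'F191R', 'F946H', 'I405F', 'K674V', 'Y653N', 'Y945N']
Intersection: ['E596Q', 'F191R', 'H434Y', 'I382A', 'I405F', 'K674V', 'Y918N'] ∩ ['E186W', 'F191R', 'F946H', 'I405F', 'K674V', 'Y653N', 'Y945N'] = ['F191R', 'I405F', 'K674V']

Answer: F191R,I405F,K674V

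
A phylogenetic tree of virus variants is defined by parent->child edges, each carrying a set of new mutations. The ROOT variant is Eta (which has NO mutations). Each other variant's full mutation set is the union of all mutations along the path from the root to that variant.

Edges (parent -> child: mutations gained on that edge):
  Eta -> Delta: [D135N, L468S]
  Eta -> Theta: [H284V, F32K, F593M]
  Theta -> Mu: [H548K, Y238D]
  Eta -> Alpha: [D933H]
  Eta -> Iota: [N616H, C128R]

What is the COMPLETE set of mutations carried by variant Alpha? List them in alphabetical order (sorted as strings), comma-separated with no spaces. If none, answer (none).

Answer: D933H

Derivation:
At Eta: gained [] -> total []
At Alpha: gained ['D933H'] -> total ['D933H']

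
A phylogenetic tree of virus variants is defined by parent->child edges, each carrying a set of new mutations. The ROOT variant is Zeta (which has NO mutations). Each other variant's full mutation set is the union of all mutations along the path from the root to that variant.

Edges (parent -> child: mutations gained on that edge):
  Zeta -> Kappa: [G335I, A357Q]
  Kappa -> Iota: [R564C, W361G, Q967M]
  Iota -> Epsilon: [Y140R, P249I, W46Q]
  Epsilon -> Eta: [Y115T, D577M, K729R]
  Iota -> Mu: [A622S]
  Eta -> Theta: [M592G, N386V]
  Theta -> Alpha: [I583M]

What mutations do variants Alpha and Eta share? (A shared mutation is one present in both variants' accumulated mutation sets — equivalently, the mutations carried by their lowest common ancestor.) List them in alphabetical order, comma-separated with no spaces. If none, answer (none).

Answer: A357Q,D577M,G335I,K729R,P249I,Q967M,R564C,W361G,W46Q,Y115T,Y140R

Derivation:
Accumulating mutations along path to Alpha:
  At Zeta: gained [] -> total []
  At Kappa: gained ['G335I', 'A357Q'] -> total ['A357Q', 'G335I']
  At Iota: gained ['R564C', 'W361G', 'Q967M'] -> total ['A357Q', 'G335I', 'Q967M', 'R564C', 'W361G']
  At Epsilon: gained ['Y140R', 'P249I', 'W46Q'] -> total ['A357Q', 'G335I', 'P249I', 'Q967M', 'R564C', 'W361G', 'W46Q', 'Y140R']
  At Eta: gained ['Y115T', 'D577M', 'K729R'] -> total ['A357Q', 'D577M', 'G335I', 'K729R', 'P249I', 'Q967M', 'R564C', 'W361G', 'W46Q', 'Y115T', 'Y140R']
  At Theta: gained ['M592G', 'N386V'] -> total ['A357Q', 'D577M', 'G335I', 'K729R', 'M592G', 'N386V', 'P249I', 'Q967M', 'R564C', 'W361G', 'W46Q', 'Y115T', 'Y140R']
  At Alpha: gained ['I583M'] -> total ['A357Q', 'D577M', 'G335I', 'I583M', 'K729R', 'M592G', 'N386V', 'P249I', 'Q967M', 'R564C', 'W361G', 'W46Q', 'Y115T', 'Y140R']
Mutations(Alpha) = ['A357Q', 'D577M', 'G335I', 'I583M', 'K729R', 'M592G', 'N386V', 'P249I', 'Q967M', 'R564C', 'W361G', 'W46Q', 'Y115T', 'Y140R']
Accumulating mutations along path to Eta:
  At Zeta: gained [] -> total []
  At Kappa: gained ['G335I', 'A357Q'] -> total ['A357Q', 'G335I']
  At Iota: gained ['R564C', 'W361G', 'Q967M'] -> total ['A357Q', 'G335I', 'Q967M', 'R564C', 'W361G']
  At Epsilon: gained ['Y140R', 'P249I', 'W46Q'] -> total ['A357Q', 'G335I', 'P249I', 'Q967M', 'R564C', 'W361G', 'W46Q', 'Y140R']
  At Eta: gained ['Y115T', 'D577M', 'K729R'] -> total ['A357Q', 'D577M', 'G335I', 'K729R', 'P249I', 'Q967M', 'R564C', 'W361G', 'W46Q', 'Y115T', 'Y140R']
Mutations(Eta) = ['A357Q', 'D577M', 'G335I', 'K729R', 'P249I', 'Q967M', 'R564C', 'W361G', 'W46Q', 'Y115T', 'Y140R']
Intersection: ['A357Q', 'D577M', 'G335I', 'I583M', 'K729R', 'M592G', 'N386V', 'P249I', 'Q967M', 'R564C', 'W361G', 'W46Q', 'Y115T', 'Y140R'] ∩ ['A357Q', 'D577M', 'G335I', 'K729R', 'P249I', 'Q967M', 'R564C', 'W361G', 'W46Q', 'Y115T', 'Y140R'] = ['A357Q', 'D577M', 'G335I', 'K729R', 'P249I', 'Q967M', 'R564C', 'W361G', 'W46Q', 'Y115T', 'Y140R']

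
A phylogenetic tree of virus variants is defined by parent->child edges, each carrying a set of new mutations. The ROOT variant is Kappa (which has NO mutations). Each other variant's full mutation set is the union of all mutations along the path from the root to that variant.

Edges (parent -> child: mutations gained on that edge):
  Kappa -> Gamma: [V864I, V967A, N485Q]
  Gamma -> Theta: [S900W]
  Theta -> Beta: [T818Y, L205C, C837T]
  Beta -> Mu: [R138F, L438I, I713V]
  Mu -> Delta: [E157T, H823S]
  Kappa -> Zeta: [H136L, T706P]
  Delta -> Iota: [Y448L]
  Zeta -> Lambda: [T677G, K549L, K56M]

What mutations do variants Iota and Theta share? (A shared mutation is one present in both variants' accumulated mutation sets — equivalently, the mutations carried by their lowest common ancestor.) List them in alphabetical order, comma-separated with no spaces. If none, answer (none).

Accumulating mutations along path to Iota:
  At Kappa: gained [] -> total []
  At Gamma: gained ['V864I', 'V967A', 'N485Q'] -> total ['N485Q', 'V864I', 'V967A']
  At Theta: gained ['S900W'] -> total ['N485Q', 'S900W', 'V864I', 'V967A']
  At Beta: gained ['T818Y', 'L205C', 'C837T'] -> total ['C837T', 'L205C', 'N485Q', 'S900W', 'T818Y', 'V864I', 'V967A']
  At Mu: gained ['R138F', 'L438I', 'I713V'] -> total ['C837T', 'I713V', 'L205C', 'L438I', 'N485Q', 'R138F', 'S900W', 'T818Y', 'V864I', 'V967A']
  At Delta: gained ['E157T', 'H823S'] -> total ['C837T', 'E157T', 'H823S', 'I713V', 'L205C', 'L438I', 'N485Q', 'R138F', 'S900W', 'T818Y', 'V864I', 'V967A']
  At Iota: gained ['Y448L'] -> total ['C837T', 'E157T', 'H823S', 'I713V', 'L205C', 'L438I', 'N485Q', 'R138F', 'S900W', 'T818Y', 'V864I', 'V967A', 'Y448L']
Mutations(Iota) = ['C837T', 'E157T', 'H823S', 'I713V', 'L205C', 'L438I', 'N485Q', 'R138F', 'S900W', 'T818Y', 'V864I', 'V967A', 'Y448L']
Accumulating mutations along path to Theta:
  At Kappa: gained [] -> total []
  At Gamma: gained ['V864I', 'V967A', 'N485Q'] -> total ['N485Q', 'V864I', 'V967A']
  At Theta: gained ['S900W'] -> total ['N485Q', 'S900W', 'V864I', 'V967A']
Mutations(Theta) = ['N485Q', 'S900W', 'V864I', 'V967A']
Intersection: ['C837T', 'E157T', 'H823S', 'I713V', 'L205C', 'L438I', 'N485Q', 'R138F', 'S900W', 'T818Y', 'V864I', 'V967A', 'Y448L'] ∩ ['N485Q', 'S900W', 'V864I', 'V967A'] = ['N485Q', 'S900W', 'V864I', 'V967A']

Answer: N485Q,S900W,V864I,V967A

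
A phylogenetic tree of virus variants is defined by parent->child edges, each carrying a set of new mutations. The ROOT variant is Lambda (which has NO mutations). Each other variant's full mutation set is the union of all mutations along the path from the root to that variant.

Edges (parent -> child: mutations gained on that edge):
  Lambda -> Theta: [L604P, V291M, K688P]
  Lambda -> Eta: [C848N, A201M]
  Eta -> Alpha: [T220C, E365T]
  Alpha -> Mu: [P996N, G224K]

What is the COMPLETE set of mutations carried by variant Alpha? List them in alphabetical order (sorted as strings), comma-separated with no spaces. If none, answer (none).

At Lambda: gained [] -> total []
At Eta: gained ['C848N', 'A201M'] -> total ['A201M', 'C848N']
At Alpha: gained ['T220C', 'E365T'] -> total ['A201M', 'C848N', 'E365T', 'T220C']

Answer: A201M,C848N,E365T,T220C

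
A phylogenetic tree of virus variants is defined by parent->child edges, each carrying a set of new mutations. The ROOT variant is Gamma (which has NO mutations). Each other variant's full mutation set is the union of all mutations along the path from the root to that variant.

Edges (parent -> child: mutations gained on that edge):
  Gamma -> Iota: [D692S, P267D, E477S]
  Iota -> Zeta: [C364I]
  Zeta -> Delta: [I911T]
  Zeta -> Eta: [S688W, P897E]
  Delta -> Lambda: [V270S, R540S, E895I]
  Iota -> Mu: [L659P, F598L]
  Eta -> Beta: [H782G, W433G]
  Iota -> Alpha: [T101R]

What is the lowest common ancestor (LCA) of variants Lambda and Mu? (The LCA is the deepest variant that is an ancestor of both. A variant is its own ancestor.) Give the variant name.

Path from root to Lambda: Gamma -> Iota -> Zeta -> Delta -> Lambda
  ancestors of Lambda: {Gamma, Iota, Zeta, Delta, Lambda}
Path from root to Mu: Gamma -> Iota -> Mu
  ancestors of Mu: {Gamma, Iota, Mu}
Common ancestors: {Gamma, Iota}
Walk up from Mu: Mu (not in ancestors of Lambda), Iota (in ancestors of Lambda), Gamma (in ancestors of Lambda)
Deepest common ancestor (LCA) = Iota

Answer: Iota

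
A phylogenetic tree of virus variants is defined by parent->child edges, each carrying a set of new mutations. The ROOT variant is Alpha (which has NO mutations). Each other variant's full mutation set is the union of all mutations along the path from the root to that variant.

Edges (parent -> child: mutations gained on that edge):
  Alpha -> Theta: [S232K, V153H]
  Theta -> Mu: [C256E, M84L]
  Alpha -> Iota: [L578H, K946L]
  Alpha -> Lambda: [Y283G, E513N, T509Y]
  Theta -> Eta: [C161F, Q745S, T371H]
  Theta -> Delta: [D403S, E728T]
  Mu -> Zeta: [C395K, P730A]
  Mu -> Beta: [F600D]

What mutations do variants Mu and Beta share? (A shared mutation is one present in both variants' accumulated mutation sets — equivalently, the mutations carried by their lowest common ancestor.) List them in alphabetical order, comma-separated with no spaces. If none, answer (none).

Accumulating mutations along path to Mu:
  At Alpha: gained [] -> total []
  At Theta: gained ['S232K', 'V153H'] -> total ['S232K', 'V153H']
  At Mu: gained ['C256E', 'M84L'] -> total ['C256E', 'M84L', 'S232K', 'V153H']
Mutations(Mu) = ['C256E', 'M84L', 'S232K', 'V153H']
Accumulating mutations along path to Beta:
  At Alpha: gained [] -> total []
  At Theta: gained ['S232K', 'V153H'] -> total ['S232K', 'V153H']
  At Mu: gained ['C256E', 'M84L'] -> total ['C256E', 'M84L', 'S232K', 'V153H']
  At Beta: gained ['F600D'] -> total ['C256E', 'F600D', 'M84L', 'S232K', 'V153H']
Mutations(Beta) = ['C256E', 'F600D', 'M84L', 'S232K', 'V153H']
Intersection: ['C256E', 'M84L', 'S232K', 'V153H'] ∩ ['C256E', 'F600D', 'M84L', 'S232K', 'V153H'] = ['C256E', 'M84L', 'S232K', 'V153H']

Answer: C256E,M84L,S232K,V153H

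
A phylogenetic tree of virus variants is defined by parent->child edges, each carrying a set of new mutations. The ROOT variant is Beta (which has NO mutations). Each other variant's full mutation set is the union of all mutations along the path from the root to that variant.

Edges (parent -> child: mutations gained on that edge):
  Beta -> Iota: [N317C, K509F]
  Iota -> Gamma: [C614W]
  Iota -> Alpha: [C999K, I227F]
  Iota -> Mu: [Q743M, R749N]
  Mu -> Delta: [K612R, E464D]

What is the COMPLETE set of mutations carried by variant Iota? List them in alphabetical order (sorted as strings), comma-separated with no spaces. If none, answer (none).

Answer: K509F,N317C

Derivation:
At Beta: gained [] -> total []
At Iota: gained ['N317C', 'K509F'] -> total ['K509F', 'N317C']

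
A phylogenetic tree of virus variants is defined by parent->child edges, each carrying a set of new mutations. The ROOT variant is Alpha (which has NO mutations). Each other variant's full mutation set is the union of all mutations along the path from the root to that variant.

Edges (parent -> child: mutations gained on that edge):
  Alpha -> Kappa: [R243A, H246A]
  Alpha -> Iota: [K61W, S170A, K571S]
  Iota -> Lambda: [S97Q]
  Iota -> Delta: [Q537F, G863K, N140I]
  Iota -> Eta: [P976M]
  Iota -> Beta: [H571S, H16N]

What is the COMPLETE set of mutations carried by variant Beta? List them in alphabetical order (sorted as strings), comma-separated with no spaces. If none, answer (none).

At Alpha: gained [] -> total []
At Iota: gained ['K61W', 'S170A', 'K571S'] -> total ['K571S', 'K61W', 'S170A']
At Beta: gained ['H571S', 'H16N'] -> total ['H16N', 'H571S', 'K571S', 'K61W', 'S170A']

Answer: H16N,H571S,K571S,K61W,S170A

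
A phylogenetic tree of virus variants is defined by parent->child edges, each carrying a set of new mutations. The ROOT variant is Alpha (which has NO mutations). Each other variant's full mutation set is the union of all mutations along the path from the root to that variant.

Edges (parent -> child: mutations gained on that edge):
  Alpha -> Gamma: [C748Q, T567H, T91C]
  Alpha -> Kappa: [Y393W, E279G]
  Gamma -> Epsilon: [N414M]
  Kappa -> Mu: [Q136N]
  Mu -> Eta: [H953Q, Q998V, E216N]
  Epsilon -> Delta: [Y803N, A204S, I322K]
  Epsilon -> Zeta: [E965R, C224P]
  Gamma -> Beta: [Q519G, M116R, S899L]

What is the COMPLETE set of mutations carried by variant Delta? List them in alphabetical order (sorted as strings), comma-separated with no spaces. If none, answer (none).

Answer: A204S,C748Q,I322K,N414M,T567H,T91C,Y803N

Derivation:
At Alpha: gained [] -> total []
At Gamma: gained ['C748Q', 'T567H', 'T91C'] -> total ['C748Q', 'T567H', 'T91C']
At Epsilon: gained ['N414M'] -> total ['C748Q', 'N414M', 'T567H', 'T91C']
At Delta: gained ['Y803N', 'A204S', 'I322K'] -> total ['A204S', 'C748Q', 'I322K', 'N414M', 'T567H', 'T91C', 'Y803N']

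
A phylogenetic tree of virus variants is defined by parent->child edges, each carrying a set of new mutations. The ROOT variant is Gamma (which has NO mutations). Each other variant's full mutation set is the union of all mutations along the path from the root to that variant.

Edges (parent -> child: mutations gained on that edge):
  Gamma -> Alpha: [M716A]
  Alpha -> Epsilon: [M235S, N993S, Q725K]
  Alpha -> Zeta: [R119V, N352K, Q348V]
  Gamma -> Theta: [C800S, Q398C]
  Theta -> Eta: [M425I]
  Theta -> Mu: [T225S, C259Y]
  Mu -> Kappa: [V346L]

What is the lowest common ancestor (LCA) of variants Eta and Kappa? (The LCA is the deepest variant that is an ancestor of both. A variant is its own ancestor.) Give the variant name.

Path from root to Eta: Gamma -> Theta -> Eta
  ancestors of Eta: {Gamma, Theta, Eta}
Path from root to Kappa: Gamma -> Theta -> Mu -> Kappa
  ancestors of Kappa: {Gamma, Theta, Mu, Kappa}
Common ancestors: {Gamma, Theta}
Walk up from Kappa: Kappa (not in ancestors of Eta), Mu (not in ancestors of Eta), Theta (in ancestors of Eta), Gamma (in ancestors of Eta)
Deepest common ancestor (LCA) = Theta

Answer: Theta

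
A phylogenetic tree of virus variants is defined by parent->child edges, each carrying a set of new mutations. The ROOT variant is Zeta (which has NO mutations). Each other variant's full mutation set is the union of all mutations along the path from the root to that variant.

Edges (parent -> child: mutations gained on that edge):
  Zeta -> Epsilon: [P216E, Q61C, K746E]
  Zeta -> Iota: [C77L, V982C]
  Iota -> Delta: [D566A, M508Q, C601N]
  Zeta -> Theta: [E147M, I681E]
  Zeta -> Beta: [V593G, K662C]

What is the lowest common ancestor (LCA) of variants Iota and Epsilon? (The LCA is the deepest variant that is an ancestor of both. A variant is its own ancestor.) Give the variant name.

Answer: Zeta

Derivation:
Path from root to Iota: Zeta -> Iota
  ancestors of Iota: {Zeta, Iota}
Path from root to Epsilon: Zeta -> Epsilon
  ancestors of Epsilon: {Zeta, Epsilon}
Common ancestors: {Zeta}
Walk up from Epsilon: Epsilon (not in ancestors of Iota), Zeta (in ancestors of Iota)
Deepest common ancestor (LCA) = Zeta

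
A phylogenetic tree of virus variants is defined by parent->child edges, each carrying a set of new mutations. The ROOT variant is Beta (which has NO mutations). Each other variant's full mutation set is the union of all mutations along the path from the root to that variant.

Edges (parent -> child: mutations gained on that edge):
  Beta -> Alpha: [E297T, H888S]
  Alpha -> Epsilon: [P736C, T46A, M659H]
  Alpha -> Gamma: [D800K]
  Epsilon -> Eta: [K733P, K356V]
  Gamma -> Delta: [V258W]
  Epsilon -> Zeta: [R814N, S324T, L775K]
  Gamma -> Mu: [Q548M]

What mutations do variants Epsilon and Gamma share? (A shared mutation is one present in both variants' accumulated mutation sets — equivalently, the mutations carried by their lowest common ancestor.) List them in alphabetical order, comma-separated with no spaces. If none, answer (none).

Accumulating mutations along path to Epsilon:
  At Beta: gained [] -> total []
  At Alpha: gained ['E297T', 'H888S'] -> total ['E297T', 'H888S']
  At Epsilon: gained ['P736C', 'T46A', 'M659H'] -> total ['E297T', 'H888S', 'M659H', 'P736C', 'T46A']
Mutations(Epsilon) = ['E297T', 'H888S', 'M659H', 'P736C', 'T46A']
Accumulating mutations along path to Gamma:
  At Beta: gained [] -> total []
  At Alpha: gained ['E297T', 'H888S'] -> total ['E297T', 'H888S']
  At Gamma: gained ['D800K'] -> total ['D800K', 'E297T', 'H888S']
Mutations(Gamma) = ['D800K', 'E297T', 'H888S']
Intersection: ['E297T', 'H888S', 'M659H', 'P736C', 'T46A'] ∩ ['D800K', 'E297T', 'H888S'] = ['E297T', 'H888S']

Answer: E297T,H888S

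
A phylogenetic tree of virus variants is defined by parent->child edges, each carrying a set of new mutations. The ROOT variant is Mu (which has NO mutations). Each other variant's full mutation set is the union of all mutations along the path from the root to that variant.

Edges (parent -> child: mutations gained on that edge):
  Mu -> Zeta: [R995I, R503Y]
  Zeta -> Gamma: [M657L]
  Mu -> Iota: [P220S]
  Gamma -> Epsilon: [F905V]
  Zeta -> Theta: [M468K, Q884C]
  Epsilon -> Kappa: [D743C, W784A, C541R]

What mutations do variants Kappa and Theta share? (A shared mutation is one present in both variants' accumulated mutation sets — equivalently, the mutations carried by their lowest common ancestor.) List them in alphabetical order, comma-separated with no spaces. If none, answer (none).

Accumulating mutations along path to Kappa:
  At Mu: gained [] -> total []
  At Zeta: gained ['R995I', 'R503Y'] -> total ['R503Y', 'R995I']
  At Gamma: gained ['M657L'] -> total ['M657L', 'R503Y', 'R995I']
  At Epsilon: gained ['F905V'] -> total ['F905V', 'M657L', 'R503Y', 'R995I']
  At Kappa: gained ['D743C', 'W784A', 'C541R'] -> total ['C541R', 'D743C', 'F905V', 'M657L', 'R503Y', 'R995I', 'W784A']
Mutations(Kappa) = ['C541R', 'D743C', 'F905V', 'M657L', 'R503Y', 'R995I', 'W784A']
Accumulating mutations along path to Theta:
  At Mu: gained [] -> total []
  At Zeta: gained ['R995I', 'R503Y'] -> total ['R503Y', 'R995I']
  At Theta: gained ['M468K', 'Q884C'] -> total ['M468K', 'Q884C', 'R503Y', 'R995I']
Mutations(Theta) = ['M468K', 'Q884C', 'R503Y', 'R995I']
Intersection: ['C541R', 'D743C', 'F905V', 'M657L', 'R503Y', 'R995I', 'W784A'] ∩ ['M468K', 'Q884C', 'R503Y', 'R995I'] = ['R503Y', 'R995I']

Answer: R503Y,R995I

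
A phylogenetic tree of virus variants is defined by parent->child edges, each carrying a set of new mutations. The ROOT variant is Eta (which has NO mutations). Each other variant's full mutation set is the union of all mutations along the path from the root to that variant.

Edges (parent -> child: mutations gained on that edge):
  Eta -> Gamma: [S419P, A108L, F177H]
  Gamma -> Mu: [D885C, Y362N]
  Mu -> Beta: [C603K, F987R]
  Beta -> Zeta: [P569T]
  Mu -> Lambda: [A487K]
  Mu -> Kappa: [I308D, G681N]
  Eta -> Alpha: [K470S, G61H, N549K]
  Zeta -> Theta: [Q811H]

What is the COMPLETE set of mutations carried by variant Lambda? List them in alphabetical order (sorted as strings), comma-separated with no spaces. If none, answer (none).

At Eta: gained [] -> total []
At Gamma: gained ['S419P', 'A108L', 'F177H'] -> total ['A108L', 'F177H', 'S419P']
At Mu: gained ['D885C', 'Y362N'] -> total ['A108L', 'D885C', 'F177H', 'S419P', 'Y362N']
At Lambda: gained ['A487K'] -> total ['A108L', 'A487K', 'D885C', 'F177H', 'S419P', 'Y362N']

Answer: A108L,A487K,D885C,F177H,S419P,Y362N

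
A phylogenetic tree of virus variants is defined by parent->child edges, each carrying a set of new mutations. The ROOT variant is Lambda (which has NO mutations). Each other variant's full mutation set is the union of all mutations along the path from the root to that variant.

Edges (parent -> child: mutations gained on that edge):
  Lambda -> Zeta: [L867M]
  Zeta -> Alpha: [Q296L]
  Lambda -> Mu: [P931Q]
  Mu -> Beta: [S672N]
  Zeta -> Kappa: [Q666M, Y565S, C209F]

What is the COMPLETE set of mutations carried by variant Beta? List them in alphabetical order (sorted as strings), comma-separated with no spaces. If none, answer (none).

Answer: P931Q,S672N

Derivation:
At Lambda: gained [] -> total []
At Mu: gained ['P931Q'] -> total ['P931Q']
At Beta: gained ['S672N'] -> total ['P931Q', 'S672N']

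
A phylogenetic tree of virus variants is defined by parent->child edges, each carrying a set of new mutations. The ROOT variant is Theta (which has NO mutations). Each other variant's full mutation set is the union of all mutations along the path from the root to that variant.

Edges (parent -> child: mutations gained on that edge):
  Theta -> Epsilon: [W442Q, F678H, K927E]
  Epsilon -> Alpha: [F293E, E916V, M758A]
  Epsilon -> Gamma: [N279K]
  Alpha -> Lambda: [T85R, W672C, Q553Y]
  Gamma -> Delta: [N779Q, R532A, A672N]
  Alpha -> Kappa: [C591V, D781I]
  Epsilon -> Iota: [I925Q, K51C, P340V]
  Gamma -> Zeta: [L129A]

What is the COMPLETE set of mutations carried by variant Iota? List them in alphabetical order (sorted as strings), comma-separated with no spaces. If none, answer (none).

At Theta: gained [] -> total []
At Epsilon: gained ['W442Q', 'F678H', 'K927E'] -> total ['F678H', 'K927E', 'W442Q']
At Iota: gained ['I925Q', 'K51C', 'P340V'] -> total ['F678H', 'I925Q', 'K51C', 'K927E', 'P340V', 'W442Q']

Answer: F678H,I925Q,K51C,K927E,P340V,W442Q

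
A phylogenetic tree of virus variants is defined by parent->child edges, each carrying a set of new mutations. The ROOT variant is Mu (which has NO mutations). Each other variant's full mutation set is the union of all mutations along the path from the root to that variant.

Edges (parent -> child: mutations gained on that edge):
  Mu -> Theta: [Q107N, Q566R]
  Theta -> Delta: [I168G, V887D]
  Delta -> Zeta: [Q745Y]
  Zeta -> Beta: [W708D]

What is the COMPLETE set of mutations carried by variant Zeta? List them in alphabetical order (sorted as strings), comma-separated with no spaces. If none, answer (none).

Answer: I168G,Q107N,Q566R,Q745Y,V887D

Derivation:
At Mu: gained [] -> total []
At Theta: gained ['Q107N', 'Q566R'] -> total ['Q107N', 'Q566R']
At Delta: gained ['I168G', 'V887D'] -> total ['I168G', 'Q107N', 'Q566R', 'V887D']
At Zeta: gained ['Q745Y'] -> total ['I168G', 'Q107N', 'Q566R', 'Q745Y', 'V887D']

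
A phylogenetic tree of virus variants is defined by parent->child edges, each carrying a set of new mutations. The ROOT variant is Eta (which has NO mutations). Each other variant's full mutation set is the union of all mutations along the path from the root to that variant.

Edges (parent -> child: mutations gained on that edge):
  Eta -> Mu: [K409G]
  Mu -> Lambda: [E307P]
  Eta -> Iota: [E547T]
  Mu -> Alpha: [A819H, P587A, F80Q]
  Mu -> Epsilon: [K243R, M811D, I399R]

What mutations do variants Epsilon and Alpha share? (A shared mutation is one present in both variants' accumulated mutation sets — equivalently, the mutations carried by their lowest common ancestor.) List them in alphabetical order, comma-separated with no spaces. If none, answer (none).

Answer: K409G

Derivation:
Accumulating mutations along path to Epsilon:
  At Eta: gained [] -> total []
  At Mu: gained ['K409G'] -> total ['K409G']
  At Epsilon: gained ['K243R', 'M811D', 'I399R'] -> total ['I399R', 'K243R', 'K409G', 'M811D']
Mutations(Epsilon) = ['I399R', 'K243R', 'K409G', 'M811D']
Accumulating mutations along path to Alpha:
  At Eta: gained [] -> total []
  At Mu: gained ['K409G'] -> total ['K409G']
  At Alpha: gained ['A819H', 'P587A', 'F80Q'] -> total ['A819H', 'F80Q', 'K409G', 'P587A']
Mutations(Alpha) = ['A819H', 'F80Q', 'K409G', 'P587A']
Intersection: ['I399R', 'K243R', 'K409G', 'M811D'] ∩ ['A819H', 'F80Q', 'K409G', 'P587A'] = ['K409G']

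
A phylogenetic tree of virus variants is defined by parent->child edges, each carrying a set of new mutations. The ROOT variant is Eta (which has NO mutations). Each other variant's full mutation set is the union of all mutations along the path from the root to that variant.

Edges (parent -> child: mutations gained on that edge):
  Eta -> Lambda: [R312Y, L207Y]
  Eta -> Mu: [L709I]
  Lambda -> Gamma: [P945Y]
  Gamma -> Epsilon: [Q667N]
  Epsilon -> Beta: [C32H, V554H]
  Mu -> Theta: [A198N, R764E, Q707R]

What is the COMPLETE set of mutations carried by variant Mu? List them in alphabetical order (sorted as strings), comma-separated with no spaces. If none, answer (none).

Answer: L709I

Derivation:
At Eta: gained [] -> total []
At Mu: gained ['L709I'] -> total ['L709I']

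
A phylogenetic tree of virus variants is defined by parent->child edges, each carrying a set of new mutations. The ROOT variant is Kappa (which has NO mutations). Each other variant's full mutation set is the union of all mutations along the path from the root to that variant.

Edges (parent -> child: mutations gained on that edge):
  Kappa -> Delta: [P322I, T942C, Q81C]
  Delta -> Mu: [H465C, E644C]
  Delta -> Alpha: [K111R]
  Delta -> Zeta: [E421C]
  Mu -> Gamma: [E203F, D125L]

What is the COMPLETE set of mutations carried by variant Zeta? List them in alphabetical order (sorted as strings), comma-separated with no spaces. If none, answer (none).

At Kappa: gained [] -> total []
At Delta: gained ['P322I', 'T942C', 'Q81C'] -> total ['P322I', 'Q81C', 'T942C']
At Zeta: gained ['E421C'] -> total ['E421C', 'P322I', 'Q81C', 'T942C']

Answer: E421C,P322I,Q81C,T942C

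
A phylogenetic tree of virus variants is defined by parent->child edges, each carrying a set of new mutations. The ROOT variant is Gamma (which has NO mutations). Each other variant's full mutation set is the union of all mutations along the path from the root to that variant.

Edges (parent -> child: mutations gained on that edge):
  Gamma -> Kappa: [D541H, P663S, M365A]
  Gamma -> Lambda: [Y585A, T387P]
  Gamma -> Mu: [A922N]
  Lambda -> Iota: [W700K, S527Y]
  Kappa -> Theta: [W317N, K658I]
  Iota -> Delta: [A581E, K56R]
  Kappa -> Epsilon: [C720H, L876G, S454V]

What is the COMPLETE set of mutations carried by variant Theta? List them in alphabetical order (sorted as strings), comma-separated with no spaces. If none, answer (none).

Answer: D541H,K658I,M365A,P663S,W317N

Derivation:
At Gamma: gained [] -> total []
At Kappa: gained ['D541H', 'P663S', 'M365A'] -> total ['D541H', 'M365A', 'P663S']
At Theta: gained ['W317N', 'K658I'] -> total ['D541H', 'K658I', 'M365A', 'P663S', 'W317N']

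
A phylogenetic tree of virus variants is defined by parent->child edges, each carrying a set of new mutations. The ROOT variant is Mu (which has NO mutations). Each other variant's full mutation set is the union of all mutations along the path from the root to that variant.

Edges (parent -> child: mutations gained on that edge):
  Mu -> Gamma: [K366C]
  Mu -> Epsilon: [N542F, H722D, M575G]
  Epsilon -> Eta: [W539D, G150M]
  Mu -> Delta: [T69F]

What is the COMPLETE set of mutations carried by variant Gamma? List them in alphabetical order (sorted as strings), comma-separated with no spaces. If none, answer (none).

At Mu: gained [] -> total []
At Gamma: gained ['K366C'] -> total ['K366C']

Answer: K366C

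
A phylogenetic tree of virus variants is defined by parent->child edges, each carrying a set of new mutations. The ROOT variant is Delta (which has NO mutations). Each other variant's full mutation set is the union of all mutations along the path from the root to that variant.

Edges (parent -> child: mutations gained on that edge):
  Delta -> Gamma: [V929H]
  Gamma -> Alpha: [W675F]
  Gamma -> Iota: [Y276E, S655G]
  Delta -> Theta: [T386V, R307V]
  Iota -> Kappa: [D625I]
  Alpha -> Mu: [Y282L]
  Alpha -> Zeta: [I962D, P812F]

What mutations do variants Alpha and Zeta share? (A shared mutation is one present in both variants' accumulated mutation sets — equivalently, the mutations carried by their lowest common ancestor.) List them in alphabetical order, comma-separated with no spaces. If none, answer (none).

Answer: V929H,W675F

Derivation:
Accumulating mutations along path to Alpha:
  At Delta: gained [] -> total []
  At Gamma: gained ['V929H'] -> total ['V929H']
  At Alpha: gained ['W675F'] -> total ['V929H', 'W675F']
Mutations(Alpha) = ['V929H', 'W675F']
Accumulating mutations along path to Zeta:
  At Delta: gained [] -> total []
  At Gamma: gained ['V929H'] -> total ['V929H']
  At Alpha: gained ['W675F'] -> total ['V929H', 'W675F']
  At Zeta: gained ['I962D', 'P812F'] -> total ['I962D', 'P812F', 'V929H', 'W675F']
Mutations(Zeta) = ['I962D', 'P812F', 'V929H', 'W675F']
Intersection: ['V929H', 'W675F'] ∩ ['I962D', 'P812F', 'V929H', 'W675F'] = ['V929H', 'W675F']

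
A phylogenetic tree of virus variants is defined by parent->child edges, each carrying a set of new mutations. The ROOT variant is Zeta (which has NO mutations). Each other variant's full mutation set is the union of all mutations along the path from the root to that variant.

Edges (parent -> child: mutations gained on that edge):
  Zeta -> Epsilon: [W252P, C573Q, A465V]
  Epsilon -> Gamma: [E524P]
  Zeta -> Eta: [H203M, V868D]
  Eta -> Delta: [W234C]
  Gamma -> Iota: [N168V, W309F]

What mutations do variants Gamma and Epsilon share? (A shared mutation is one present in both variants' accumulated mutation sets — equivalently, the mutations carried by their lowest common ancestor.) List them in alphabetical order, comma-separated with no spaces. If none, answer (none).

Accumulating mutations along path to Gamma:
  At Zeta: gained [] -> total []
  At Epsilon: gained ['W252P', 'C573Q', 'A465V'] -> total ['A465V', 'C573Q', 'W252P']
  At Gamma: gained ['E524P'] -> total ['A465V', 'C573Q', 'E524P', 'W252P']
Mutations(Gamma) = ['A465V', 'C573Q', 'E524P', 'W252P']
Accumulating mutations along path to Epsilon:
  At Zeta: gained [] -> total []
  At Epsilon: gained ['W252P', 'C573Q', 'A465V'] -> total ['A465V', 'C573Q', 'W252P']
Mutations(Epsilon) = ['A465V', 'C573Q', 'W252P']
Intersection: ['A465V', 'C573Q', 'E524P', 'W252P'] ∩ ['A465V', 'C573Q', 'W252P'] = ['A465V', 'C573Q', 'W252P']

Answer: A465V,C573Q,W252P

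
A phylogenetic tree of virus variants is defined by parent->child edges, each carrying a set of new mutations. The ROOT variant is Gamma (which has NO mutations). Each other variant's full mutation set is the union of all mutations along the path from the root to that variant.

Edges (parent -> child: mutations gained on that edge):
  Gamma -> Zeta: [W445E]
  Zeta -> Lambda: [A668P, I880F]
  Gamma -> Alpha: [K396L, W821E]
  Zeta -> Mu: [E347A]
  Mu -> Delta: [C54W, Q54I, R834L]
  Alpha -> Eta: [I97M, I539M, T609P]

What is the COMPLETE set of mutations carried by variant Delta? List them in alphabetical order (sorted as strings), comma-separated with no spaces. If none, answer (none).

At Gamma: gained [] -> total []
At Zeta: gained ['W445E'] -> total ['W445E']
At Mu: gained ['E347A'] -> total ['E347A', 'W445E']
At Delta: gained ['C54W', 'Q54I', 'R834L'] -> total ['C54W', 'E347A', 'Q54I', 'R834L', 'W445E']

Answer: C54W,E347A,Q54I,R834L,W445E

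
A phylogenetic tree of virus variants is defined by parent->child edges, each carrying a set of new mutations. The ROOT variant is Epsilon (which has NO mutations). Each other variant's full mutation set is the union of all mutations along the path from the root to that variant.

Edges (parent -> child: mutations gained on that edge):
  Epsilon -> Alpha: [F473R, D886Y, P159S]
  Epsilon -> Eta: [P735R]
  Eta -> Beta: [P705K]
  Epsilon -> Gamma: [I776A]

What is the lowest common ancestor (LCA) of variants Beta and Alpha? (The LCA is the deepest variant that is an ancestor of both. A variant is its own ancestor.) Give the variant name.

Answer: Epsilon

Derivation:
Path from root to Beta: Epsilon -> Eta -> Beta
  ancestors of Beta: {Epsilon, Eta, Beta}
Path from root to Alpha: Epsilon -> Alpha
  ancestors of Alpha: {Epsilon, Alpha}
Common ancestors: {Epsilon}
Walk up from Alpha: Alpha (not in ancestors of Beta), Epsilon (in ancestors of Beta)
Deepest common ancestor (LCA) = Epsilon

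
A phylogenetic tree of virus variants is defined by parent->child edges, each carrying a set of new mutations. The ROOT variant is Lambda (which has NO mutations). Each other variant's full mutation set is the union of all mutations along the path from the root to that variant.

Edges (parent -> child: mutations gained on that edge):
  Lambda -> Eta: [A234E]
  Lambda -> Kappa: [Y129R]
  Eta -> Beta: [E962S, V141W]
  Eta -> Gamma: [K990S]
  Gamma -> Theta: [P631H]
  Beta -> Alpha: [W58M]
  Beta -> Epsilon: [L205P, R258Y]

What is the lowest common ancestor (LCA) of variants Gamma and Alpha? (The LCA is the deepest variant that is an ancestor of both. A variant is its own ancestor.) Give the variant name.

Answer: Eta

Derivation:
Path from root to Gamma: Lambda -> Eta -> Gamma
  ancestors of Gamma: {Lambda, Eta, Gamma}
Path from root to Alpha: Lambda -> Eta -> Beta -> Alpha
  ancestors of Alpha: {Lambda, Eta, Beta, Alpha}
Common ancestors: {Lambda, Eta}
Walk up from Alpha: Alpha (not in ancestors of Gamma), Beta (not in ancestors of Gamma), Eta (in ancestors of Gamma), Lambda (in ancestors of Gamma)
Deepest common ancestor (LCA) = Eta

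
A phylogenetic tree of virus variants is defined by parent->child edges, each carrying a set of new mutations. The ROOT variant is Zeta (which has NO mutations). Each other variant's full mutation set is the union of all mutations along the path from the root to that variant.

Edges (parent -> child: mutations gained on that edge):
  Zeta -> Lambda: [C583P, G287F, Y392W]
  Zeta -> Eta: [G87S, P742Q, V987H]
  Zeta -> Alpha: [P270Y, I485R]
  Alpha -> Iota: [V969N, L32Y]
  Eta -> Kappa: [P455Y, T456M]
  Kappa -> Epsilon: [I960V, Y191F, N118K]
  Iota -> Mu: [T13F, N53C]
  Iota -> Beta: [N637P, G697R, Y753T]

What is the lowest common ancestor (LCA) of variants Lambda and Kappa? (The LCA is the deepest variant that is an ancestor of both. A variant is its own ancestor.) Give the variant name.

Path from root to Lambda: Zeta -> Lambda
  ancestors of Lambda: {Zeta, Lambda}
Path from root to Kappa: Zeta -> Eta -> Kappa
  ancestors of Kappa: {Zeta, Eta, Kappa}
Common ancestors: {Zeta}
Walk up from Kappa: Kappa (not in ancestors of Lambda), Eta (not in ancestors of Lambda), Zeta (in ancestors of Lambda)
Deepest common ancestor (LCA) = Zeta

Answer: Zeta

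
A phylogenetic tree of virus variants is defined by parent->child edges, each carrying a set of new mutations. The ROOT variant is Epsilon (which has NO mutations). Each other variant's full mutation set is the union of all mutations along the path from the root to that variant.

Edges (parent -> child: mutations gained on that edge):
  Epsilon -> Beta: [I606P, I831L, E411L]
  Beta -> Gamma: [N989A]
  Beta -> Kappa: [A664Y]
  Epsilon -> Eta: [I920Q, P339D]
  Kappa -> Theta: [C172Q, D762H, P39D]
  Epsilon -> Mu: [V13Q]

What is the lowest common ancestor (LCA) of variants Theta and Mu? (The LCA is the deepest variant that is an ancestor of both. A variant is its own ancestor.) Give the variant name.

Path from root to Theta: Epsilon -> Beta -> Kappa -> Theta
  ancestors of Theta: {Epsilon, Beta, Kappa, Theta}
Path from root to Mu: Epsilon -> Mu
  ancestors of Mu: {Epsilon, Mu}
Common ancestors: {Epsilon}
Walk up from Mu: Mu (not in ancestors of Theta), Epsilon (in ancestors of Theta)
Deepest common ancestor (LCA) = Epsilon

Answer: Epsilon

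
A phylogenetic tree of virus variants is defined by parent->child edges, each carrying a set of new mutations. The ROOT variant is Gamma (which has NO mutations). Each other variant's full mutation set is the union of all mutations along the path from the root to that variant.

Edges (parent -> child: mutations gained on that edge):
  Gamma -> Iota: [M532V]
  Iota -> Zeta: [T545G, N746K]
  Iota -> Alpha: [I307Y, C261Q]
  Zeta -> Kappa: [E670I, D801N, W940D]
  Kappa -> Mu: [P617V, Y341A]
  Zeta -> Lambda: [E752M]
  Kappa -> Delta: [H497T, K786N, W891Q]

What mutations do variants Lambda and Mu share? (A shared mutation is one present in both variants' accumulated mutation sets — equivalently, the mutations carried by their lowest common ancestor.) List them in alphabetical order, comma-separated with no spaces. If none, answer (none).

Accumulating mutations along path to Lambda:
  At Gamma: gained [] -> total []
  At Iota: gained ['M532V'] -> total ['M532V']
  At Zeta: gained ['T545G', 'N746K'] -> total ['M532V', 'N746K', 'T545G']
  At Lambda: gained ['E752M'] -> total ['E752M', 'M532V', 'N746K', 'T545G']
Mutations(Lambda) = ['E752M', 'M532V', 'N746K', 'T545G']
Accumulating mutations along path to Mu:
  At Gamma: gained [] -> total []
  At Iota: gained ['M532V'] -> total ['M532V']
  At Zeta: gained ['T545G', 'N746K'] -> total ['M532V', 'N746K', 'T545G']
  At Kappa: gained ['E670I', 'D801N', 'W940D'] -> total ['D801N', 'E670I', 'M532V', 'N746K', 'T545G', 'W940D']
  At Mu: gained ['P617V', 'Y341A'] -> total ['D801N', 'E670I', 'M532V', 'N746K', 'P617V', 'T545G', 'W940D', 'Y341A']
Mutations(Mu) = ['D801N', 'E670I', 'M532V', 'N746K', 'P617V', 'T545G', 'W940D', 'Y341A']
Intersection: ['E752M', 'M532V', 'N746K', 'T545G'] ∩ ['D801N', 'E670I', 'M532V', 'N746K', 'P617V', 'T545G', 'W940D', 'Y341A'] = ['M532V', 'N746K', 'T545G']

Answer: M532V,N746K,T545G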